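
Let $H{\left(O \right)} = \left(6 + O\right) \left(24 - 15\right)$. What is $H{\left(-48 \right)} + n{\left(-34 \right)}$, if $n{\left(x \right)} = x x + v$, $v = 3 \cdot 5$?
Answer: $793$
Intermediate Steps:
$v = 15$
$n{\left(x \right)} = 15 + x^{2}$ ($n{\left(x \right)} = x x + 15 = x^{2} + 15 = 15 + x^{2}$)
$H{\left(O \right)} = 54 + 9 O$ ($H{\left(O \right)} = \left(6 + O\right) 9 = 54 + 9 O$)
$H{\left(-48 \right)} + n{\left(-34 \right)} = \left(54 + 9 \left(-48\right)\right) + \left(15 + \left(-34\right)^{2}\right) = \left(54 - 432\right) + \left(15 + 1156\right) = -378 + 1171 = 793$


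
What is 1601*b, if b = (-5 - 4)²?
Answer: 129681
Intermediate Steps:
b = 81 (b = (-9)² = 81)
1601*b = 1601*81 = 129681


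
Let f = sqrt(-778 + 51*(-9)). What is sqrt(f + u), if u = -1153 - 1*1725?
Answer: sqrt(-2878 + I*sqrt(1237)) ≈ 0.3278 + 53.648*I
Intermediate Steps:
f = I*sqrt(1237) (f = sqrt(-778 - 459) = sqrt(-1237) = I*sqrt(1237) ≈ 35.171*I)
u = -2878 (u = -1153 - 1725 = -2878)
sqrt(f + u) = sqrt(I*sqrt(1237) - 2878) = sqrt(-2878 + I*sqrt(1237))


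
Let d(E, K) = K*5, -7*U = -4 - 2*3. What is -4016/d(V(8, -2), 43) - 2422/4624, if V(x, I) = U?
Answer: -9545357/497080 ≈ -19.203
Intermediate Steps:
U = 10/7 (U = -(-4 - 2*3)/7 = -(-4 - 6)/7 = -1/7*(-10) = 10/7 ≈ 1.4286)
V(x, I) = 10/7
d(E, K) = 5*K
-4016/d(V(8, -2), 43) - 2422/4624 = -4016/(5*43) - 2422/4624 = -4016/215 - 2422*1/4624 = -4016*1/215 - 1211/2312 = -4016/215 - 1211/2312 = -9545357/497080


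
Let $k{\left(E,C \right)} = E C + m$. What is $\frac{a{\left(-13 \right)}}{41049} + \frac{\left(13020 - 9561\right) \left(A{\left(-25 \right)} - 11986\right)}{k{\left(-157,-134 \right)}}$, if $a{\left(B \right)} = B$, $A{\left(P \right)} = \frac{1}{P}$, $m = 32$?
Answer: $- \frac{42547000164391}{21622560750} \approx -1967.7$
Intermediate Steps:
$k{\left(E,C \right)} = 32 + C E$ ($k{\left(E,C \right)} = E C + 32 = C E + 32 = 32 + C E$)
$\frac{a{\left(-13 \right)}}{41049} + \frac{\left(13020 - 9561\right) \left(A{\left(-25 \right)} - 11986\right)}{k{\left(-157,-134 \right)}} = - \frac{13}{41049} + \frac{\left(13020 - 9561\right) \left(\frac{1}{-25} - 11986\right)}{32 - -21038} = \left(-13\right) \frac{1}{41049} + \frac{3459 \left(- \frac{1}{25} - 11986\right)}{32 + 21038} = - \frac{13}{41049} + \frac{3459 \left(- \frac{299651}{25}\right)}{21070} = - \frac{13}{41049} - \frac{1036492809}{526750} = - \frac{42547000164391}{21622560750}$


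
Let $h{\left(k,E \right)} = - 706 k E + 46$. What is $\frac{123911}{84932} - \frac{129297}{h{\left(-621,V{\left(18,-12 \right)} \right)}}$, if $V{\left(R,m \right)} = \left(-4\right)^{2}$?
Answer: $\frac{429118556239}{297893129692} \approx 1.4405$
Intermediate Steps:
$V{\left(R,m \right)} = 16$
$h{\left(k,E \right)} = 46 - 706 E k$ ($h{\left(k,E \right)} = - 706 E k + 46 = 46 - 706 E k$)
$\frac{123911}{84932} - \frac{129297}{h{\left(-621,V{\left(18,-12 \right)} \right)}} = \frac{123911}{84932} - \frac{129297}{46 - 11296 \left(-621\right)} = 123911 \cdot \frac{1}{84932} - \frac{129297}{46 + 7014816} = \frac{123911}{84932} - \frac{129297}{7014862} = \frac{429118556239}{297893129692}$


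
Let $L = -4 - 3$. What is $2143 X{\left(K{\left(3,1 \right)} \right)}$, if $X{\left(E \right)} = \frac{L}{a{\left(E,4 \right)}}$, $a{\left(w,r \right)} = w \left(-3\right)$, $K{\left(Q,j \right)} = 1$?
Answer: $\frac{15001}{3} \approx 5000.3$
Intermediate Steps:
$a{\left(w,r \right)} = - 3 w$
$L = -7$ ($L = -4 - 3 = -7$)
$X{\left(E \right)} = \frac{7}{3 E}$ ($X{\left(E \right)} = - \frac{7}{\left(-3\right) E} = - 7 \left(- \frac{1}{3 E}\right) = \frac{7}{3 E}$)
$2143 X{\left(K{\left(3,1 \right)} \right)} = 2143 \frac{7}{3 \cdot 1} = 2143 \cdot \frac{7}{3} \cdot 1 = 2143 \cdot \frac{7}{3} = \frac{15001}{3}$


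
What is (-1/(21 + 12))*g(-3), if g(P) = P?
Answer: 1/11 ≈ 0.090909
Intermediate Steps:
(-1/(21 + 12))*g(-3) = (-1/(21 + 12))*(-3) = (-1/33)*(-3) = ((1/33)*(-1))*(-3) = -1/33*(-3) = 1/11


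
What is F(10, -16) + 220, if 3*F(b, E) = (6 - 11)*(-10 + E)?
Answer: 790/3 ≈ 263.33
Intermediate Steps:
F(b, E) = 50/3 - 5*E/3 (F(b, E) = ((6 - 11)*(-10 + E))/3 = (-5*(-10 + E))/3 = (50 - 5*E)/3 = 50/3 - 5*E/3)
F(10, -16) + 220 = (50/3 - 5/3*(-16)) + 220 = (50/3 + 80/3) + 220 = 130/3 + 220 = 790/3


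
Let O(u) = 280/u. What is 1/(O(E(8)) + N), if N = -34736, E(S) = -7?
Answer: -1/34776 ≈ -2.8755e-5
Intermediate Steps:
1/(O(E(8)) + N) = 1/(280/(-7) - 34736) = 1/(280*(-1/7) - 34736) = 1/(-40 - 34736) = 1/(-34776) = -1/34776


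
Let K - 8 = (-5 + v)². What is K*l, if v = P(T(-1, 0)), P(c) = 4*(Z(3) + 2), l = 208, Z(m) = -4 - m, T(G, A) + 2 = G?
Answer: 131664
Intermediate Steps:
T(G, A) = -2 + G
P(c) = -20 (P(c) = 4*((-4 - 1*3) + 2) = 4*((-4 - 3) + 2) = 4*(-7 + 2) = 4*(-5) = -20)
v = -20
K = 633 (K = 8 + (-5 - 20)² = 8 + (-25)² = 8 + 625 = 633)
K*l = 633*208 = 131664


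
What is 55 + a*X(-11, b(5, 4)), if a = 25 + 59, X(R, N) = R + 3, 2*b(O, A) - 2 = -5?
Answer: -617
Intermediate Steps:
b(O, A) = -3/2 (b(O, A) = 1 + (½)*(-5) = 1 - 5/2 = -3/2)
X(R, N) = 3 + R
a = 84
55 + a*X(-11, b(5, 4)) = 55 + 84*(3 - 11) = 55 + 84*(-8) = 55 - 672 = -617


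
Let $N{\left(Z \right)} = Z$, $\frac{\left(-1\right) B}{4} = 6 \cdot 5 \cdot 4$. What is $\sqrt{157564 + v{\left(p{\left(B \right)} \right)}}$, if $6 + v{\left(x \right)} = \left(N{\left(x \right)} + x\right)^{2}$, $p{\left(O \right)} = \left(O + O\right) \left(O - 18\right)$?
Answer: $\sqrt{914242103158} \approx 9.5616 \cdot 10^{5}$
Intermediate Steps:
$B = -480$ ($B = - 4 \cdot 6 \cdot 5 \cdot 4 = - 4 \cdot 30 \cdot 4 = \left(-4\right) 120 = -480$)
$p{\left(O \right)} = 2 O \left(-18 + O\right)$
$v{\left(x \right)} = -6 + 4 x^{2}$ ($v{\left(x \right)} = -6 + \left(x + x\right)^{2} = -6 + \left(2 x\right)^{2} = -6 + 4 x^{2}$)
$\sqrt{157564 + v{\left(p{\left(B \right)} \right)}} = \sqrt{157564 - \left(6 - 4 \left(2 \left(-480\right) \left(-18 - 480\right)\right)^{2}\right)} = \sqrt{157564 - \left(6 - 4 \left(2 \left(-480\right) \left(-498\right)\right)^{2}\right)} = \sqrt{157564 - \left(6 - 4 \cdot 478080^{2}\right)} = \sqrt{157564 + \left(-6 + 4 \cdot 228560486400\right)} = \sqrt{157564 + \left(-6 + 914241945600\right)} = \sqrt{157564 + 914241945594} = \sqrt{914242103158}$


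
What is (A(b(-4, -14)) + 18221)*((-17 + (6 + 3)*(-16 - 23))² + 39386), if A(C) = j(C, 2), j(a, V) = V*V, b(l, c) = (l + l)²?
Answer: 3185912250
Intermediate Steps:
b(l, c) = 4*l² (b(l, c) = (2*l)² = 4*l²)
j(a, V) = V²
A(C) = 4 (A(C) = 2² = 4)
(A(b(-4, -14)) + 18221)*((-17 + (6 + 3)*(-16 - 23))² + 39386) = (4 + 18221)*((-17 + (6 + 3)*(-16 - 23))² + 39386) = 18225*((-17 + 9*(-39))² + 39386) = 18225*((-17 - 351)² + 39386) = 18225*((-368)² + 39386) = 18225*(135424 + 39386) = 18225*174810 = 3185912250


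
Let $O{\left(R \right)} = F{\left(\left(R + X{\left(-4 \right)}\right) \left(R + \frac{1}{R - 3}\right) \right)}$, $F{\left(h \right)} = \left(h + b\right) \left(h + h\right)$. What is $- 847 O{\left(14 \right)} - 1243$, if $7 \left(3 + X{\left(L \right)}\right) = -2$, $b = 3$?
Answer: $- \frac{275660701}{7} \approx -3.938 \cdot 10^{7}$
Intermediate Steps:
$X{\left(L \right)} = - \frac{23}{7}$ ($X{\left(L \right)} = -3 + \frac{1}{7} \left(-2\right) = -3 - \frac{2}{7} = - \frac{23}{7}$)
$F{\left(h \right)} = 2 h \left(3 + h\right)$ ($F{\left(h \right)} = \left(h + 3\right) \left(h + h\right) = \left(3 + h\right) 2 h = 2 h \left(3 + h\right)$)
$O{\left(R \right)} = 2 \left(3 + \left(- \frac{23}{7} + R\right) \left(R + \frac{1}{-3 + R}\right)\right) \left(- \frac{23}{7} + R\right) \left(R + \frac{1}{-3 + R}\right)$ ($O{\left(R \right)} = 2 \left(R - \frac{23}{7}\right) \left(R + \frac{1}{R - 3}\right) \left(3 + \left(R - \frac{23}{7}\right) \left(R + \frac{1}{R - 3}\right)\right) = 2 \left(- \frac{23}{7} + R\right) \left(R + \frac{1}{-3 + R}\right) \left(3 + \left(- \frac{23}{7} + R\right) \left(R + \frac{1}{-3 + R}\right)\right) = 2 \left(3 + \left(- \frac{23}{7} + R\right) \left(R + \frac{1}{-3 + R}\right)\right) \left(- \frac{23}{7} + R\right) \left(R + \frac{1}{-3 + R}\right)$)
$- 847 O{\left(14 \right)} - 1243 = - 847 \frac{2 \left(-86 + 28 \cdot 14 + 14 \left(-23 + 7 \cdot 14\right) \left(-3 + 14\right)\right) \left(-23 + 7 \cdot 14 + 14 \left(-23 + 7 \cdot 14\right) \left(-3 + 14\right)\right)}{49 \left(-3 + 14\right)^{2}} - 1243 = - 847 \frac{2 \left(-86 + 392 + 14 \left(-23 + 98\right) 11\right) \left(-23 + 98 + 14 \left(-23 + 98\right) 11\right)}{49 \cdot 121} - 1243 = - 847 \cdot \frac{2}{49} \cdot \frac{1}{121} \left(-86 + 392 + 14 \cdot 75 \cdot 11\right) \left(-23 + 98 + 14 \cdot 75 \cdot 11\right) - 1243 = - 847 \cdot \frac{2}{49} \cdot \frac{1}{121} \left(-86 + 392 + 11550\right) \left(-23 + 98 + 11550\right) - 1243 = - 847 \cdot \frac{2}{49} \cdot \frac{1}{121} \cdot 11856 \cdot 11625 - 1243 = \left(-847\right) \frac{275652000}{5929} - 1243 = - \frac{275652000}{7} - 1243 = - \frac{275660701}{7}$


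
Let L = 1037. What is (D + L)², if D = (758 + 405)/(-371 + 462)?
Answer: 9125980900/8281 ≈ 1.1020e+6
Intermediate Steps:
D = 1163/91 ≈ 12.780
(D + L)² = (1163/91 + 1037)² = (95530/91)² = 9125980900/8281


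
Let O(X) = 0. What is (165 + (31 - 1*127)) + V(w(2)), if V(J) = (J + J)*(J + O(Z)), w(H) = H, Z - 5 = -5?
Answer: 77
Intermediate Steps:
Z = 0 (Z = 5 - 5 = 0)
V(J) = 2*J² (V(J) = (J + J)*(J + 0) = (2*J)*J = 2*J²)
(165 + (31 - 1*127)) + V(w(2)) = (165 + (31 - 1*127)) + 2*2² = (165 + (31 - 127)) + 2*4 = (165 - 96) + 8 = 69 + 8 = 77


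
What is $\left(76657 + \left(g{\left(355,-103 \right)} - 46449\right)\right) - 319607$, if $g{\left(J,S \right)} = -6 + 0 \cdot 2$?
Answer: $-289405$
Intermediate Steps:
$g{\left(J,S \right)} = -6$ ($g{\left(J,S \right)} = -6 + 0 = -6$)
$\left(76657 + \left(g{\left(355,-103 \right)} - 46449\right)\right) - 319607 = \left(76657 - 46455\right) - 319607 = 30202 - 319607 = -289405$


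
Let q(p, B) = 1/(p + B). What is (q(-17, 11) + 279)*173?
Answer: 289429/6 ≈ 48238.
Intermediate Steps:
q(p, B) = 1/(B + p)
(q(-17, 11) + 279)*173 = (1/(11 - 17) + 279)*173 = (1/(-6) + 279)*173 = (-1/6 + 279)*173 = (1673/6)*173 = 289429/6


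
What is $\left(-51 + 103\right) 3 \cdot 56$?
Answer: $8736$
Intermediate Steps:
$\left(-51 + 103\right) 3 \cdot 56 = 52 \cdot 168 = 8736$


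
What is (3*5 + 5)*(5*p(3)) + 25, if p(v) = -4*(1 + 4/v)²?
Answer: -19375/9 ≈ -2152.8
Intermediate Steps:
(3*5 + 5)*(5*p(3)) + 25 = (3*5 + 5)*(5*(-4*(4 + 3)²/3²)) + 25 = (15 + 5)*(5*(-4*⅑*7²)) + 25 = 20*(5*(-4*⅑*49)) + 25 = 20*(5*(-196/9)) + 25 = 20*(-980/9) + 25 = -19600/9 + 25 = -19375/9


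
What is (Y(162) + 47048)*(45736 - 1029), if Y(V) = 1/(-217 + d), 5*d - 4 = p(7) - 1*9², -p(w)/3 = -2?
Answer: 2431501202481/1156 ≈ 2.1034e+9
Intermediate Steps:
p(w) = 6 (p(w) = -3*(-2) = 6)
d = -71/5 (d = ⅘ + (6 - 1*9²)/5 = ⅘ + (6 - 1*81)/5 = ⅘ + (6 - 81)/5 = ⅘ + (⅕)*(-75) = ⅘ - 15 = -71/5 ≈ -14.200)
Y(V) = -5/1156 (Y(V) = 1/(-217 - 71/5) = 1/(-1156/5) = -5/1156)
(Y(162) + 47048)*(45736 - 1029) = (-5/1156 + 47048)*(45736 - 1029) = (54387483/1156)*44707 = 2431501202481/1156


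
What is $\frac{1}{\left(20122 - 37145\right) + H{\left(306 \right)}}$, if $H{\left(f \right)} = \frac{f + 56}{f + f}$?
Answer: $- \frac{306}{5208857} \approx -5.8746 \cdot 10^{-5}$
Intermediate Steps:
$H{\left(f \right)} = \frac{56 + f}{2 f}$
$\frac{1}{\left(20122 - 37145\right) + H{\left(306 \right)}} = \frac{1}{\left(20122 - 37145\right) + \frac{56 + 306}{2 \cdot 306}} = \frac{1}{-17023 + \frac{1}{2} \cdot \frac{1}{306} \cdot 362} = \frac{1}{-17023 + \frac{181}{306}} = \frac{1}{- \frac{5208857}{306}} = - \frac{306}{5208857}$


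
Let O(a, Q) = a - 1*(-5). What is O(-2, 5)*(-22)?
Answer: -66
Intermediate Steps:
O(a, Q) = 5 + a (O(a, Q) = a + 5 = 5 + a)
O(-2, 5)*(-22) = (5 - 2)*(-22) = 3*(-22) = -66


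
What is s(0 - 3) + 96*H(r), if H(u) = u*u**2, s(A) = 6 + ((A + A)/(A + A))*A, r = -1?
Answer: -93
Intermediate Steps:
s(A) = 6 + A (s(A) = 6 + ((2*A)/((2*A)))*A = 6 + ((2*A)*(1/(2*A)))*A = 6 + 1*A = 6 + A)
H(u) = u**3
s(0 - 3) + 96*H(r) = (6 + (0 - 3)) + 96*(-1)**3 = (6 - 3) + 96*(-1) = 3 - 96 = -93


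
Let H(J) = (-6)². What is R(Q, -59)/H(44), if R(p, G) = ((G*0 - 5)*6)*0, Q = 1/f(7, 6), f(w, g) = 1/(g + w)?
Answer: 0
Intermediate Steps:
H(J) = 36
Q = 13 (Q = 1/(1/(6 + 7)) = 1/(1/13) = 13)
R(p, G) = 0 (R(p, G) = ((0 - 5)*6)*0 = -5*6*0 = -30*0 = 0)
R(Q, -59)/H(44) = 0/36 = 0*(1/36) = 0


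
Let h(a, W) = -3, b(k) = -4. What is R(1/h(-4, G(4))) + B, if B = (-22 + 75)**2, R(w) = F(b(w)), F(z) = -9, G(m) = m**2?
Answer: 2800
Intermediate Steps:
R(w) = -9
B = 2809 (B = 53**2 = 2809)
R(1/h(-4, G(4))) + B = -9 + 2809 = 2800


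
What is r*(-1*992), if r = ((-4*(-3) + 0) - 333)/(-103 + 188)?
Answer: 318432/85 ≈ 3746.3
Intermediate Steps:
r = -321/85 (r = ((12 + 0) - 333)/85 = (12 - 333)*(1/85) = -321*1/85 = -321/85 ≈ -3.7765)
r*(-1*992) = -(-321)*992/85 = -321/85*(-992) = 318432/85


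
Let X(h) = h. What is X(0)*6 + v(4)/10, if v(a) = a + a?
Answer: 4/5 ≈ 0.80000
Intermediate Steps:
v(a) = 2*a
X(0)*6 + v(4)/10 = 0*6 + (2*4)/10 = 0 + 8*(1/10) = 0 + 4/5 = 4/5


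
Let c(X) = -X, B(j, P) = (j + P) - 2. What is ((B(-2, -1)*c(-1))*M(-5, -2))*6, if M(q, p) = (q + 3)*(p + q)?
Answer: -420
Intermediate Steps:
B(j, P) = -2 + P + j (B(j, P) = (P + j) - 2 = -2 + P + j)
M(q, p) = (3 + q)*(p + q)
((B(-2, -1)*c(-1))*M(-5, -2))*6 = (((-2 - 1 - 2)*(-1*(-1)))*((-5)² + 3*(-2) + 3*(-5) - 2*(-5)))*6 = ((-5*1)*(25 - 6 - 15 + 10))*6 = -5*14*6 = -70*6 = -420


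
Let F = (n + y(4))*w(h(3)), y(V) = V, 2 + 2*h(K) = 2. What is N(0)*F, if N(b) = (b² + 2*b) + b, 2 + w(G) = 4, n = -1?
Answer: 0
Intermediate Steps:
h(K) = 0 (h(K) = -1 + (½)*2 = -1 + 1 = 0)
w(G) = 2 (w(G) = -2 + 4 = 2)
N(b) = b² + 3*b
F = 6 (F = (-1 + 4)*2 = 3*2 = 6)
N(0)*F = (0*(3 + 0))*6 = (0*3)*6 = 0*6 = 0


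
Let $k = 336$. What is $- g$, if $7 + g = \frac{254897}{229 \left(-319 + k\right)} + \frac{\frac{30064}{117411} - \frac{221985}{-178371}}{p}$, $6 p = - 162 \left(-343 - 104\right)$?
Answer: $- \frac{6393265776696898349}{109331728864887753} \approx -58.476$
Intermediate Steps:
$p = 12069$ ($p = \frac{\left(-162\right) \left(-343 - 104\right)}{6} = \frac{\left(-162\right) \left(-447\right)}{6} = \frac{1}{6} \cdot 72414 = 12069$)
$g = \frac{6393265776696898349}{109331728864887753}$ ($g = -7 + \left(\frac{254897}{229 \left(-319 + 336\right)} + \frac{\frac{30064}{117411} - \frac{221985}{-178371}}{12069}\right) = -7 + \left(\frac{254897}{229 \cdot 17} + \left(30064 \cdot \frac{1}{117411} - - \frac{24665}{19819}\right) \frac{1}{12069}\right) = -7 + \left(\frac{254897}{3893} + \left(\frac{30064}{117411} + \frac{24665}{19819}\right) \frac{1}{12069}\right) = -7 + \left(254897 \cdot \frac{1}{3893} + \frac{3491780731}{2326968609} \cdot \frac{1}{12069}\right) = -7 + \left(\frac{254897}{3893} + \frac{3491780731}{28084184142021}\right) = -7 + \frac{7158587878751112620}{109331728864887753} = \frac{6393265776696898349}{109331728864887753} \approx 58.476$)
$- g = \left(-1\right) \frac{6393265776696898349}{109331728864887753} = - \frac{6393265776696898349}{109331728864887753}$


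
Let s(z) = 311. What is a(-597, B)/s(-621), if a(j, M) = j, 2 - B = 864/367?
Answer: -597/311 ≈ -1.9196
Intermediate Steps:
B = -130/367 (B = 2 - 864/367 = -130/367 ≈ -0.35422)
a(-597, B)/s(-621) = -597/311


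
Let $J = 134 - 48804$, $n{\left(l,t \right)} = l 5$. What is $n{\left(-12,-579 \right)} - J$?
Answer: $48610$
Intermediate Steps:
$n{\left(l,t \right)} = 5 l$
$J = -48670$ ($J = 134 - 48804 = -48670$)
$n{\left(-12,-579 \right)} - J = 5 \left(-12\right) - -48670 = -60 + 48670 = 48610$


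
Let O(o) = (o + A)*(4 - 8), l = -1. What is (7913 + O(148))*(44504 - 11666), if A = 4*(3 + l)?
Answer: 239356182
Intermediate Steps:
A = 8 (A = 4*(3 - 1) = 4*2 = 8)
O(o) = -32 - 4*o (O(o) = (o + 8)*(4 - 8) = (8 + o)*(-4) = -32 - 4*o)
(7913 + O(148))*(44504 - 11666) = (7913 + (-32 - 4*148))*(44504 - 11666) = (7913 + (-32 - 592))*32838 = (7913 - 624)*32838 = 7289*32838 = 239356182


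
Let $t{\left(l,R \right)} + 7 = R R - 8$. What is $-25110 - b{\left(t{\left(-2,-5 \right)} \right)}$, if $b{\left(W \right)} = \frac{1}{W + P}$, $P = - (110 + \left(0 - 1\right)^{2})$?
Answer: $- \frac{2536109}{101} \approx -25110.0$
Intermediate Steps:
$t{\left(l,R \right)} = -15 + R^{2}$ ($t{\left(l,R \right)} = -7 + \left(R R - 8\right) = -7 + \left(R^{2} - 8\right) = -7 + \left(-8 + R^{2}\right) = -15 + R^{2}$)
$P = -111$ ($P = - (110 + \left(-1\right)^{2}) = - (110 + 1) = \left(-1\right) 111 = -111$)
$b{\left(W \right)} = \frac{1}{-111 + W}$ ($b{\left(W \right)} = \frac{1}{W - 111} = \frac{1}{-111 + W}$)
$-25110 - b{\left(t{\left(-2,-5 \right)} \right)} = -25110 - \frac{1}{-111 - \left(15 - \left(-5\right)^{2}\right)} = -25110 - \frac{1}{-111 + \left(-15 + 25\right)} = -25110 - \frac{1}{-111 + 10} = -25110 - \frac{1}{-101} = -25110 - - \frac{1}{101} = -25110 + \frac{1}{101} = - \frac{2536109}{101}$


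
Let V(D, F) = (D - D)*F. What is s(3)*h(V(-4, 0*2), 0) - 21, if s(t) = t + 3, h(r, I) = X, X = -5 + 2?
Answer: -39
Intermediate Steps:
V(D, F) = 0 (V(D, F) = 0*F = 0)
X = -3
h(r, I) = -3
s(t) = 3 + t
s(3)*h(V(-4, 0*2), 0) - 21 = (3 + 3)*(-3) - 21 = 6*(-3) - 21 = -18 - 21 = -39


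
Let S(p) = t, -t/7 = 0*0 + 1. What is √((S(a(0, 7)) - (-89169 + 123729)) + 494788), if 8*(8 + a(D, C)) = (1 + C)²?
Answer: √460221 ≈ 678.40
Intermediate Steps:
a(D, C) = -8 + (1 + C)²/8
t = -7 (t = -7*(0*0 + 1) = -7*(0 + 1) = -7*1 = -7)
S(p) = -7
√((S(a(0, 7)) - (-89169 + 123729)) + 494788) = √((-7 - (-89169 + 123729)) + 494788) = √((-7 - 1*34560) + 494788) = √((-7 - 34560) + 494788) = √(-34567 + 494788) = √460221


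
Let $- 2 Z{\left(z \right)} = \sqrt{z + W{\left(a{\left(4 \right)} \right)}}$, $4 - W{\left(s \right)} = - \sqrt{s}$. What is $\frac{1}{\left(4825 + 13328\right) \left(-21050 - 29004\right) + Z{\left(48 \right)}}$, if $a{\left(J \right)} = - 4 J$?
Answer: $- \frac{1}{908630262 + \frac{\sqrt{52 + 4 i}}{2}} \approx -1.1006 \cdot 10^{-9} + 1.6784 \cdot 10^{-19} i$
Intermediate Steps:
$W{\left(s \right)} = 4 + \sqrt{s}$ ($W{\left(s \right)} = 4 - - \sqrt{s} = 4 + \sqrt{s}$)
$Z{\left(z \right)} = - \frac{\sqrt{4 + z + 4 i}}{2}$ ($Z{\left(z \right)} = - \frac{\sqrt{z + \left(4 + \sqrt{\left(-4\right) 4}\right)}}{2} = - \frac{\sqrt{z + \left(4 + \sqrt{-16}\right)}}{2} = - \frac{\sqrt{z + \left(4 + 4 i\right)}}{2} = - \frac{\sqrt{4 + z + 4 i}}{2}$)
$\frac{1}{\left(4825 + 13328\right) \left(-21050 - 29004\right) + Z{\left(48 \right)}} = \frac{1}{\left(4825 + 13328\right) \left(-21050 - 29004\right) - \frac{\sqrt{4 + 48 + 4 i}}{2}} = \frac{1}{18153 \left(-50054\right) - \frac{\sqrt{52 + 4 i}}{2}} = \frac{1}{-908630262 - \frac{\sqrt{52 + 4 i}}{2}}$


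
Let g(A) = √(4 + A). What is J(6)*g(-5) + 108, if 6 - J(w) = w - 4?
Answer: 108 + 4*I ≈ 108.0 + 4.0*I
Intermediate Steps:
J(w) = 10 - w (J(w) = 6 - (w - 4) = 6 - (-4 + w) = 6 + (4 - w) = 10 - w)
J(6)*g(-5) + 108 = (10 - 1*6)*√(4 - 5) + 108 = (10 - 6)*√(-1) + 108 = 4*I + 108 = 108 + 4*I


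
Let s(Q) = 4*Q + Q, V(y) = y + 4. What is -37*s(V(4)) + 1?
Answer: -1479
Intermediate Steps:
V(y) = 4 + y
s(Q) = 5*Q
-37*s(V(4)) + 1 = -185*(4 + 4) + 1 = -185*8 + 1 = -37*40 + 1 = -1480 + 1 = -1479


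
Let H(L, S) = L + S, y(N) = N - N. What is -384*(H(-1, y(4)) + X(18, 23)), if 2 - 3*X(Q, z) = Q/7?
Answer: 3200/7 ≈ 457.14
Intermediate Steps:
y(N) = 0
X(Q, z) = ⅔ - Q/21 (X(Q, z) = ⅔ - Q/(3*7) = ⅔ - Q/21)
-384*(H(-1, y(4)) + X(18, 23)) = -384*((-1 + 0) + (⅔ - 1/21*18)) = -384*(-1 + (⅔ - 6/7)) = -384*(-1 - 4/21) = -384*(-25/21) = 3200/7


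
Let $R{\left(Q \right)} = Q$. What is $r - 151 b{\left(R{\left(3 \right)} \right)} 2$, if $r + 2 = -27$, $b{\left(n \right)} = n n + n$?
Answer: $-3653$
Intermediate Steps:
$b{\left(n \right)} = n + n^{2}$ ($b{\left(n \right)} = n^{2} + n = n + n^{2}$)
$r = -29$ ($r = -2 - 27 = -29$)
$r - 151 b{\left(R{\left(3 \right)} \right)} 2 = -29 - 151 \cdot 3 \left(1 + 3\right) 2 = -29 - 151 \cdot 3 \cdot 4 \cdot 2 = -29 - 151 \cdot 12 \cdot 2 = -29 - 3624 = -3653$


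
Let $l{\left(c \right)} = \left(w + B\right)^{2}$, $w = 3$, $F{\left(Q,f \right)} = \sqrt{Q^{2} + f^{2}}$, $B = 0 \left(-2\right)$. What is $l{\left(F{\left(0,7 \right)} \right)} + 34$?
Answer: $43$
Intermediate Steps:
$B = 0$
$l{\left(c \right)} = 9$ ($l{\left(c \right)} = \left(3 + 0\right)^{2} = 3^{2} = 9$)
$l{\left(F{\left(0,7 \right)} \right)} + 34 = 9 + 34 = 43$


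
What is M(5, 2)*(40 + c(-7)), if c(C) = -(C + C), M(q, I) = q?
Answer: 270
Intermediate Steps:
c(C) = -2*C
M(5, 2)*(40 + c(-7)) = 5*(40 - 2*(-7)) = 5*(40 + 14) = 5*54 = 270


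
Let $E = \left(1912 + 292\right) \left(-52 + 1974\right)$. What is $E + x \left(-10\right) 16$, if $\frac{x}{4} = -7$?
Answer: $4240568$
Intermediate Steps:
$x = -28$ ($x = 4 \left(-7\right) = -28$)
$E = 4236088$ ($E = 2204 \cdot 1922 = 4236088$)
$E + x \left(-10\right) 16 = 4236088 + \left(-28\right) \left(-10\right) 16 = 4236088 + 280 \cdot 16 = 4236088 + 4480 = 4240568$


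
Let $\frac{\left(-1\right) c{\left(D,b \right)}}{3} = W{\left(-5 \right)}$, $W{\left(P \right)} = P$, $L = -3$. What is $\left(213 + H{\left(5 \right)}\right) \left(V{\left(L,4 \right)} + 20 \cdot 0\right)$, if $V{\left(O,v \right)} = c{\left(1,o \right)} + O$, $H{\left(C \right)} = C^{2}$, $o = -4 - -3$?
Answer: $2856$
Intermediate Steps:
$o = -1$ ($o = -4 + 3 = -1$)
$c{\left(D,b \right)} = 15$ ($c{\left(D,b \right)} = \left(-3\right) \left(-5\right) = 15$)
$V{\left(O,v \right)} = 15 + O$
$\left(213 + H{\left(5 \right)}\right) \left(V{\left(L,4 \right)} + 20 \cdot 0\right) = \left(213 + 5^{2}\right) \left(\left(15 - 3\right) + 20 \cdot 0\right) = \left(213 + 25\right) \left(12 + 0\right) = 238 \cdot 12 = 2856$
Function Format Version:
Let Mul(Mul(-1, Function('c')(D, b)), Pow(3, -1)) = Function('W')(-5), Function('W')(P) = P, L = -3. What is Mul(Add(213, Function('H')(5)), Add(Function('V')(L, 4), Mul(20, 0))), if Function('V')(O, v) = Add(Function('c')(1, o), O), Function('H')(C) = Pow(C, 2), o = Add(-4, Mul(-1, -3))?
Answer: 2856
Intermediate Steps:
o = -1 (o = Add(-4, 3) = -1)
Function('c')(D, b) = 15 (Function('c')(D, b) = Mul(-3, -5) = 15)
Function('V')(O, v) = Add(15, O)
Mul(Add(213, Function('H')(5)), Add(Function('V')(L, 4), Mul(20, 0))) = Mul(Add(213, Pow(5, 2)), Add(Add(15, -3), Mul(20, 0))) = Mul(Add(213, 25), Add(12, 0)) = Mul(238, 12) = 2856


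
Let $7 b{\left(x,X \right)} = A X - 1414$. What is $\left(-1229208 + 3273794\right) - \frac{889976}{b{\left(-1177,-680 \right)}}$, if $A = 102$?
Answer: $\frac{72354879698}{35387} \approx 2.0447 \cdot 10^{6}$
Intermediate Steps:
$b{\left(x,X \right)} = -202 + \frac{102 X}{7}$ ($b{\left(x,X \right)} = \frac{102 X - 1414}{7} = \frac{-1414 + 102 X}{7} = -202 + \frac{102 X}{7}$)
$\left(-1229208 + 3273794\right) - \frac{889976}{b{\left(-1177,-680 \right)}} = \left(-1229208 + 3273794\right) - \frac{889976}{-202 + \frac{102}{7} \left(-680\right)} = 2044586 - \frac{889976}{-202 - \frac{69360}{7}} = 2044586 - \frac{889976}{- \frac{70774}{7}} = 2044586 - - \frac{3114916}{35387} = 2044586 + \frac{3114916}{35387} = \frac{72354879698}{35387}$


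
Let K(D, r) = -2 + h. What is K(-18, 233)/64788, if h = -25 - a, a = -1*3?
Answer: -2/5399 ≈ -0.00037044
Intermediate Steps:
a = -3
h = -22 (h = -25 - 1*(-3) = -25 + 3 = -22)
K(D, r) = -24 (K(D, r) = -2 - 22 = -24)
K(-18, 233)/64788 = -24/64788 = -24*1/64788 = -2/5399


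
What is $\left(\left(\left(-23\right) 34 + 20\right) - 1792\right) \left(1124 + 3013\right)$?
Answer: $-10565898$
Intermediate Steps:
$\left(\left(\left(-23\right) 34 + 20\right) - 1792\right) \left(1124 + 3013\right) = \left(\left(-782 + 20\right) - 1792\right) 4137 = \left(-762 - 1792\right) 4137 = \left(-2554\right) 4137 = -10565898$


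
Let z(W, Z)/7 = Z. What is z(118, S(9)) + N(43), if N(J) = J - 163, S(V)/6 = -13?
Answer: -666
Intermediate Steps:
S(V) = -78 (S(V) = 6*(-13) = -78)
z(W, Z) = 7*Z
N(J) = -163 + J
z(118, S(9)) + N(43) = 7*(-78) + (-163 + 43) = -546 - 120 = -666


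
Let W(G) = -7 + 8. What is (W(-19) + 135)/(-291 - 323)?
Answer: -68/307 ≈ -0.22150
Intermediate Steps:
W(G) = 1
(W(-19) + 135)/(-291 - 323) = (1 + 135)/(-291 - 323) = 136/(-614) = 136*(-1/614) = -68/307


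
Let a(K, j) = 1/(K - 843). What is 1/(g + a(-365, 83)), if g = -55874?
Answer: -1208/67495793 ≈ -1.7897e-5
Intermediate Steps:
a(K, j) = 1/(-843 + K)
1/(g + a(-365, 83)) = 1/(-55874 + 1/(-843 - 365)) = 1/(-55874 + 1/(-1208)) = 1/(-55874 - 1/1208) = 1/(-67495793/1208) = -1208/67495793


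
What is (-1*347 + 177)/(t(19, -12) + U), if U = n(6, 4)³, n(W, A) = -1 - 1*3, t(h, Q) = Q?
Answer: 85/38 ≈ 2.2368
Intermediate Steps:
n(W, A) = -4 (n(W, A) = -1 - 3 = -4)
U = -64 (U = (-4)³ = -64)
(-1*347 + 177)/(t(19, -12) + U) = (-1*347 + 177)/(-12 - 64) = (-347 + 177)/(-76) = -170*(-1/76) = 85/38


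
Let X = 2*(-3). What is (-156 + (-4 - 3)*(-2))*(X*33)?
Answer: 28116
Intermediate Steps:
X = -6
(-156 + (-4 - 3)*(-2))*(X*33) = (-156 + (-4 - 3)*(-2))*(-6*33) = (-156 - 7*(-2))*(-198) = (-156 + 14)*(-198) = -142*(-198) = 28116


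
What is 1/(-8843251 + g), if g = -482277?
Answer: -1/9325528 ≈ -1.0723e-7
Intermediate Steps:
1/(-8843251 + g) = 1/(-8843251 - 482277) = 1/(-9325528) = -1/9325528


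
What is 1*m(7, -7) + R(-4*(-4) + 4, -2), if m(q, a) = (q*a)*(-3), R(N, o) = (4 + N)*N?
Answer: 627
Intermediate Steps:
R(N, o) = N*(4 + N)
m(q, a) = -3*a*q (m(q, a) = (a*q)*(-3) = -3*a*q)
1*m(7, -7) + R(-4*(-4) + 4, -2) = 1*(-3*(-7)*7) + (-4*(-4) + 4)*(4 + (-4*(-4) + 4)) = 1*147 + (16 + 4)*(4 + (16 + 4)) = 147 + 20*(4 + 20) = 147 + 20*24 = 147 + 480 = 627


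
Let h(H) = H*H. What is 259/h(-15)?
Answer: 259/225 ≈ 1.1511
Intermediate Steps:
h(H) = H²
259/h(-15) = 259/((-15)²) = 259/225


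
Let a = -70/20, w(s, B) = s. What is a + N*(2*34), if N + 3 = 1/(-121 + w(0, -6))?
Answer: -50351/242 ≈ -208.06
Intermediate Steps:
a = -7/2 (a = -70*1/20 = -7/2 ≈ -3.5000)
N = -364/121 (N = -3 + 1/(-121 + 0) = -3 + 1/(-121) = -3 - 1/121 = -364/121 ≈ -3.0083)
a + N*(2*34) = -7/2 - 728*34/121 = -7/2 - 364/121*68 = -7/2 - 24752/121 = -50351/242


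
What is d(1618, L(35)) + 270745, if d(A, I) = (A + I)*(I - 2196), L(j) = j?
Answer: -3301388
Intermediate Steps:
d(A, I) = (-2196 + I)*(A + I) (d(A, I) = (A + I)*(-2196 + I) = (-2196 + I)*(A + I))
d(1618, L(35)) + 270745 = (35**2 - 2196*1618 - 2196*35 + 1618*35) + 270745 = (1225 - 3553128 - 76860 + 56630) + 270745 = -3572133 + 270745 = -3301388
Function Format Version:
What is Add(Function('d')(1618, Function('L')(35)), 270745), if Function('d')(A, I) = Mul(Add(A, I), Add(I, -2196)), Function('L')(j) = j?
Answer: -3301388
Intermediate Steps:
Function('d')(A, I) = Mul(Add(-2196, I), Add(A, I)) (Function('d')(A, I) = Mul(Add(A, I), Add(-2196, I)) = Mul(Add(-2196, I), Add(A, I)))
Add(Function('d')(1618, Function('L')(35)), 270745) = Add(Add(Pow(35, 2), Mul(-2196, 1618), Mul(-2196, 35), Mul(1618, 35)), 270745) = Add(Add(1225, -3553128, -76860, 56630), 270745) = Add(-3572133, 270745) = -3301388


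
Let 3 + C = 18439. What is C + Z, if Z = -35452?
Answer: -17016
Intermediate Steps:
C = 18436 (C = -3 + 18439 = 18436)
C + Z = 18436 - 35452 = -17016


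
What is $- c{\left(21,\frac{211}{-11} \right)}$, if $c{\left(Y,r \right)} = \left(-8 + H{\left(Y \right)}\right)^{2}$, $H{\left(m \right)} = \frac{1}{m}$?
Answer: $- \frac{27889}{441} \approx -63.24$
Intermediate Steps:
$c{\left(Y,r \right)} = \left(-8 + \frac{1}{Y}\right)^{2}$
$- c{\left(21,\frac{211}{-11} \right)} = - \frac{\left(-1 + 8 \cdot 21\right)^{2}}{441} = - \frac{\left(-1 + 168\right)^{2}}{441} = - \frac{167^{2}}{441} = - \frac{27889}{441}$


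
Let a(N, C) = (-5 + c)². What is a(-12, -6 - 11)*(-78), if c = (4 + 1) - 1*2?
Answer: -312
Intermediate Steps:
c = 3 (c = 5 - 2 = 3)
a(N, C) = 4 (a(N, C) = (-5 + 3)² = (-2)² = 4)
a(-12, -6 - 11)*(-78) = 4*(-78) = -312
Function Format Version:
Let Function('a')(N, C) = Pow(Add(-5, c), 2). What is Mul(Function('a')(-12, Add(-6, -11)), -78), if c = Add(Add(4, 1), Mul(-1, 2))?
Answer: -312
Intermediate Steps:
c = 3 (c = Add(5, -2) = 3)
Function('a')(N, C) = 4 (Function('a')(N, C) = Pow(Add(-5, 3), 2) = Pow(-2, 2) = 4)
Mul(Function('a')(-12, Add(-6, -11)), -78) = Mul(4, -78) = -312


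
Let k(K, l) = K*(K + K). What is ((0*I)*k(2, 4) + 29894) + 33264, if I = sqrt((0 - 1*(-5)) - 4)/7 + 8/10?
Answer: 63158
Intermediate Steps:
I = 33/35 (I = sqrt((0 + 5) - 4)*(1/7) + 8*(1/10) = sqrt(5 - 4)*(1/7) + 4/5 = sqrt(1)*(1/7) + 4/5 = 1*(1/7) + 4/5 = 1/7 + 4/5 = 33/35 ≈ 0.94286)
k(K, l) = 2*K**2 (k(K, l) = K*(2*K) = 2*K**2)
((0*I)*k(2, 4) + 29894) + 33264 = ((0*(33/35))*(2*2**2) + 29894) + 33264 = (0*(2*4) + 29894) + 33264 = (0*8 + 29894) + 33264 = (0 + 29894) + 33264 = 29894 + 33264 = 63158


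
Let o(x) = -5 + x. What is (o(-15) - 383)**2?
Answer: 162409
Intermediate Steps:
(o(-15) - 383)**2 = ((-5 - 15) - 383)**2 = (-20 - 383)**2 = (-403)**2 = 162409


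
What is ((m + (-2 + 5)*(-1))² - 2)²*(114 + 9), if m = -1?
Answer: 24108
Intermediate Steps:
((m + (-2 + 5)*(-1))² - 2)²*(114 + 9) = ((-1 + (-2 + 5)*(-1))² - 2)²*(114 + 9) = ((-1 + 3*(-1))² - 2)²*123 = ((-1 - 3)² - 2)²*123 = ((-4)² - 2)²*123 = (16 - 2)²*123 = 14²*123 = 196*123 = 24108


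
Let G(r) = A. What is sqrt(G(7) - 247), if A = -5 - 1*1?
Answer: I*sqrt(253) ≈ 15.906*I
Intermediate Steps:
A = -6 (A = -5 - 1 = -6)
G(r) = -6
sqrt(G(7) - 247) = sqrt(-6 - 247) = sqrt(-253) = I*sqrt(253)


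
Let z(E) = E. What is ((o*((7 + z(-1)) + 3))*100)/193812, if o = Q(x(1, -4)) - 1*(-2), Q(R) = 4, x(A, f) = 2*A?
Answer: 450/16151 ≈ 0.027862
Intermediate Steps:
o = 6 (o = 4 - 1*(-2) = 4 + 2 = 6)
((o*((7 + z(-1)) + 3))*100)/193812 = ((6*((7 - 1) + 3))*100)/193812 = ((6*(6 + 3))*100)*(1/193812) = ((6*9)*100)*(1/193812) = (54*100)*(1/193812) = 5400*(1/193812) = 450/16151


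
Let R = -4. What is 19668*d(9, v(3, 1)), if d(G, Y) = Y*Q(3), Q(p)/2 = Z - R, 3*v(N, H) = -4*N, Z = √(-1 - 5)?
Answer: -629376 - 157344*I*√6 ≈ -6.2938e+5 - 3.8541e+5*I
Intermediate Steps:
Z = I*√6 (Z = √(-6) = I*√6 ≈ 2.4495*I)
v(N, H) = -4*N/3 (v(N, H) = (-4*N)/3 = -4*N/3)
Q(p) = 8 + 2*I*√6 (Q(p) = 2*(I*√6 - 1*(-4)) = 2*(I*√6 + 4) = 2*(4 + I*√6) = 8 + 2*I*√6)
d(G, Y) = Y*(8 + 2*I*√6)
19668*d(9, v(3, 1)) = 19668*(2*(-4/3*3)*(4 + I*√6)) = 19668*(2*(-4)*(4 + I*√6)) = 19668*(-32 - 8*I*√6) = -629376 - 157344*I*√6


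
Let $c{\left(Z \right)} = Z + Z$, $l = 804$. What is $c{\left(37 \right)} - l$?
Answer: $-730$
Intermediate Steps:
$c{\left(Z \right)} = 2 Z$
$c{\left(37 \right)} - l = 2 \cdot 37 - 804 = 74 - 804 = -730$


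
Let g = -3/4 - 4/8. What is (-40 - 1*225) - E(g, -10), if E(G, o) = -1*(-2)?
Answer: -267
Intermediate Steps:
g = -5/4 (g = -3*¼ - 4*⅛ = -¾ - ½ = -5/4 ≈ -1.2500)
E(G, o) = 2
(-40 - 1*225) - E(g, -10) = (-40 - 1*225) - 1*2 = (-40 - 225) - 2 = -265 - 2 = -267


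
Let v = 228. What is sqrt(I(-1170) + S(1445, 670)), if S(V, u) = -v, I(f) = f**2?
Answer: 4*sqrt(85542) ≈ 1169.9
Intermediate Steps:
S(V, u) = -228 (S(V, u) = -1*228 = -228)
sqrt(I(-1170) + S(1445, 670)) = sqrt((-1170)**2 - 228) = sqrt(1368900 - 228) = sqrt(1368672) = 4*sqrt(85542)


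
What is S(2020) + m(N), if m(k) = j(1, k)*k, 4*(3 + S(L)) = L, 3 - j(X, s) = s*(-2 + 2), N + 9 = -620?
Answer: -1385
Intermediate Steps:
N = -629 (N = -9 - 620 = -629)
j(X, s) = 3 (j(X, s) = 3 - s*(-2 + 2) = 3 - s*0 = 3 - 1*0 = 3 + 0 = 3)
S(L) = -3 + L/4
m(k) = 3*k
S(2020) + m(N) = (-3 + (1/4)*2020) + 3*(-629) = (-3 + 505) - 1887 = 502 - 1887 = -1385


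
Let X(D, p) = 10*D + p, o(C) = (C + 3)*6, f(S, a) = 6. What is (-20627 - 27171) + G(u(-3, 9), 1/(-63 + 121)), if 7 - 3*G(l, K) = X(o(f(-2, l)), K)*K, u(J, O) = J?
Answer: -160795063/3364 ≈ -47799.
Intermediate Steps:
o(C) = 18 + 6*C (o(C) = (3 + C)*6 = 18 + 6*C)
X(D, p) = p + 10*D
G(l, K) = 7/3 - K*(540 + K)/3 (G(l, K) = 7/3 - (K + 10*(18 + 6*6))*K/3 = 7/3 - (K + 10*(18 + 36))*K/3 = 7/3 - (K + 10*54)*K/3 = 7/3 - (K + 540)*K/3 = 7/3 - (540 + K)*K/3 = 7/3 - K*(540 + K)/3)
(-20627 - 27171) + G(u(-3, 9), 1/(-63 + 121)) = (-20627 - 27171) + (7/3 - (540 + 1/(-63 + 121))/(3*(-63 + 121))) = -47798 + (7/3 - 1/3*(540 + 1/58)/58) = -47798 + (7/3 - 1/3*1/58*(540 + 1/58)) = -47798 + (7/3 - 1/3*1/58*31321/58) = -47798 + (7/3 - 31321/10092) = -47798 - 2591/3364 = -160795063/3364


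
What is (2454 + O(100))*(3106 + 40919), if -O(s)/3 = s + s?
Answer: 81622350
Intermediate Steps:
O(s) = -6*s (O(s) = -3*(s + s) = -6*s)
(2454 + O(100))*(3106 + 40919) = (2454 - 6*100)*(3106 + 40919) = (2454 - 600)*44025 = 1854*44025 = 81622350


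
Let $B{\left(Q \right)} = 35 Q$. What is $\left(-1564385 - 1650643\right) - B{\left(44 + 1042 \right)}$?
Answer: $-3253038$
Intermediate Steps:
$\left(-1564385 - 1650643\right) - B{\left(44 + 1042 \right)} = \left(-1564385 - 1650643\right) - 35 \left(44 + 1042\right) = -3215028 - 35 \cdot 1086 = -3215028 - 38010 = -3253038$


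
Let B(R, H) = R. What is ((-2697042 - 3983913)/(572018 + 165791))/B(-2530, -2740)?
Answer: 1336191/373331354 ≈ 0.0035791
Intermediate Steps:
((-2697042 - 3983913)/(572018 + 165791))/B(-2530, -2740) = ((-2697042 - 3983913)/(572018 + 165791))/(-2530) = -6680955/737809*(-1/2530) = 1336191/373331354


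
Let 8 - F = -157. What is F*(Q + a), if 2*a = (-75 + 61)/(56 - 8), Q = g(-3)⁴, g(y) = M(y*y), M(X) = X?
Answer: 17320655/16 ≈ 1.0825e+6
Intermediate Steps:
g(y) = y² (g(y) = y*y = y²)
Q = 6561 (Q = ((-3)²)⁴ = 9⁴ = 6561)
a = -7/48 (a = ((-75 + 61)/(56 - 8))/2 = (-14/48)/2 = (-14*1/48)/2 = (½)*(-7/24) = -7/48 ≈ -0.14583)
F = 165 (F = 8 - 1*(-157) = 8 + 157 = 165)
F*(Q + a) = 165*(6561 - 7/48) = 165*(314921/48) = 17320655/16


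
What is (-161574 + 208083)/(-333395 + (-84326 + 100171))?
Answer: -15503/105850 ≈ -0.14646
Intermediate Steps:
(-161574 + 208083)/(-333395 + (-84326 + 100171)) = 46509/(-333395 + 15845) = 46509/(-317550) = 46509*(-1/317550) = -15503/105850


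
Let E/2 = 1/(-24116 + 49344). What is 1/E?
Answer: 12614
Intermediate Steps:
E = 1/12614 (E = 2/(-24116 + 49344) = 2/25228 = 2*(1/25228) = 1/12614 ≈ 7.9277e-5)
1/E = 1/(1/12614) = 12614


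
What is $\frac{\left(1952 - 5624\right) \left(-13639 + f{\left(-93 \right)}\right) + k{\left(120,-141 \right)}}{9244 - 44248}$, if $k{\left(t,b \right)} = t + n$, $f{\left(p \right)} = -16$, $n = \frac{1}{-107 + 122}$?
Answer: $- \frac{752119201}{525060} \approx -1432.4$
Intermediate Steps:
$n = \frac{1}{15} \approx 0.066667$
$k{\left(t,b \right)} = \frac{1}{15} + t$ ($k{\left(t,b \right)} = t + \frac{1}{15} = \frac{1}{15} + t$)
$\frac{\left(1952 - 5624\right) \left(-13639 + f{\left(-93 \right)}\right) + k{\left(120,-141 \right)}}{9244 - 44248} = \frac{\left(1952 - 5624\right) \left(-13639 - 16\right) + \left(\frac{1}{15} + 120\right)}{9244 - 44248} = \frac{\left(-3672\right) \left(-13655\right) + \frac{1801}{15}}{-35004} = \left(50141160 + \frac{1801}{15}\right) \left(- \frac{1}{35004}\right) = \frac{752119201}{15} \left(- \frac{1}{35004}\right) = - \frac{752119201}{525060}$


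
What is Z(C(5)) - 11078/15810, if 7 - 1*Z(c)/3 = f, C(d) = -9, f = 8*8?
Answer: -1357294/7905 ≈ -171.70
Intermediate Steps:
f = 64
Z(c) = -171 (Z(c) = 21 - 3*64 = 21 - 192 = -171)
Z(C(5)) - 11078/15810 = -171 - 11078/15810 = -171 - 1*5539/7905 = -171 - 5539/7905 = -1357294/7905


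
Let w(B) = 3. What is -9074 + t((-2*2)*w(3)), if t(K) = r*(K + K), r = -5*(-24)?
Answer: -11954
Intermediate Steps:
r = 120
t(K) = 240*K (t(K) = 120*(K + K) = 120*(2*K) = 240*K)
-9074 + t((-2*2)*w(3)) = -9074 + 240*(-2*2*3) = -9074 + 240*(-4*3) = -9074 + 240*(-12) = -9074 - 2880 = -11954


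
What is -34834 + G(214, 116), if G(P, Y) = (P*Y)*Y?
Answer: 2844750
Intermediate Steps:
G(P, Y) = P*Y²
-34834 + G(214, 116) = -34834 + 214*116² = -34834 + 214*13456 = -34834 + 2879584 = 2844750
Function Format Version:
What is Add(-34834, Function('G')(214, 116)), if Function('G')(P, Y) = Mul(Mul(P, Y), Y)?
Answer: 2844750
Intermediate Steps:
Function('G')(P, Y) = Mul(P, Pow(Y, 2))
Add(-34834, Function('G')(214, 116)) = Add(-34834, Mul(214, Pow(116, 2))) = Add(-34834, Mul(214, 13456)) = Add(-34834, 2879584) = 2844750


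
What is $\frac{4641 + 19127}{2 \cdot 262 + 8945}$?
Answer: $\frac{23768}{9469} \approx 2.5101$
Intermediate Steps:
$\frac{4641 + 19127}{2 \cdot 262 + 8945} = \frac{23768}{524 + 8945} = \frac{23768}{9469}$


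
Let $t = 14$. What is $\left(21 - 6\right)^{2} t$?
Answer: $3150$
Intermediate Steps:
$\left(21 - 6\right)^{2} t = \left(21 - 6\right)^{2} \cdot 14 = 15^{2} \cdot 14 = 225 \cdot 14 = 3150$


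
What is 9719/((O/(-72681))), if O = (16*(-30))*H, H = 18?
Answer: 235462213/2880 ≈ 81758.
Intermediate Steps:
O = -8640 (O = (16*(-30))*18 = -480*18 = -8640)
9719/((O/(-72681))) = 9719/((-8640/(-72681))) = 9719/((-8640*(-1/72681))) = 9719/(2880/24227) = 9719*(24227/2880) = 235462213/2880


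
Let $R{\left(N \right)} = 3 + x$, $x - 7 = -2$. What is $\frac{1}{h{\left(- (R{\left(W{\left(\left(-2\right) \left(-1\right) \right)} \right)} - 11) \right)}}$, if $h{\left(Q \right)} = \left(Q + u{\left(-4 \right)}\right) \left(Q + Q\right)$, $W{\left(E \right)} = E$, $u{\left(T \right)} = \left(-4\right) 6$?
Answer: $- \frac{1}{126} \approx -0.0079365$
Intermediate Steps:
$x = 5$ ($x = 7 - 2 = 5$)
$u{\left(T \right)} = -24$
$R{\left(N \right)} = 8$ ($R{\left(N \right)} = 3 + 5 = 8$)
$h{\left(Q \right)} = 2 Q \left(-24 + Q\right)$ ($h{\left(Q \right)} = \left(Q - 24\right) \left(Q + Q\right) = \left(-24 + Q\right) 2 Q = 2 Q \left(-24 + Q\right)$)
$\frac{1}{h{\left(- (R{\left(W{\left(\left(-2\right) \left(-1\right) \right)} \right)} - 11) \right)}} = \frac{1}{2 \left(- (8 - 11)\right) \left(-24 - \left(8 - 11\right)\right)} = \frac{1}{2 \left(\left(-1\right) \left(-3\right)\right) \left(-24 - -3\right)} = \frac{1}{2 \cdot 3 \left(-24 + 3\right)} = \frac{1}{2 \cdot 3 \left(-21\right)} = \frac{1}{-126} = - \frac{1}{126}$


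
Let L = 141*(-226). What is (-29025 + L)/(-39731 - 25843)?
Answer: 20297/21858 ≈ 0.92858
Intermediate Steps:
L = -31866
(-29025 + L)/(-39731 - 25843) = (-29025 - 31866)/(-39731 - 25843) = -60891/(-65574) = -60891*(-1/65574) = 20297/21858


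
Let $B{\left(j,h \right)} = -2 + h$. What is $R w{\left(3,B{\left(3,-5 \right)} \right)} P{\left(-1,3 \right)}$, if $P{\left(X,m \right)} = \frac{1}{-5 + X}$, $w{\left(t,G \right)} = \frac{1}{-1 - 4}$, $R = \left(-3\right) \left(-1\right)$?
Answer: $\frac{1}{10} \approx 0.1$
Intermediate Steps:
$R = 3$
$w{\left(t,G \right)} = - \frac{1}{5}$ ($w{\left(t,G \right)} = \frac{1}{-5} = - \frac{1}{5}$)
$R w{\left(3,B{\left(3,-5 \right)} \right)} P{\left(-1,3 \right)} = \frac{3 \left(- \frac{1}{5}\right)}{-5 - 1} = - \frac{3}{5 \left(-6\right)} = \left(- \frac{3}{5}\right) \left(- \frac{1}{6}\right) = \frac{1}{10}$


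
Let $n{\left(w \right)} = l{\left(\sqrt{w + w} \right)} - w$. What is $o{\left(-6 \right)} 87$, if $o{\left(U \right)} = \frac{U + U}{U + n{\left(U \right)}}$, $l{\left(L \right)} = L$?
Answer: $174 i \sqrt{3} \approx 301.38 i$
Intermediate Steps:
$n{\left(w \right)} = - w + \sqrt{2} \sqrt{w}$ ($n{\left(w \right)} = \sqrt{w + w} - w = \sqrt{2 w} - w = \sqrt{2} \sqrt{w} - w = - w + \sqrt{2} \sqrt{w}$)
$o{\left(U \right)} = \sqrt{2} \sqrt{U}$ ($o{\left(U \right)} = \frac{U + U}{U + \left(- U + \sqrt{2} \sqrt{U}\right)} = \frac{2 U}{\sqrt{2} \sqrt{U}} = 2 U \frac{\sqrt{2}}{2 \sqrt{U}} = \sqrt{2} \sqrt{U}$)
$o{\left(-6 \right)} 87 = \sqrt{2} \sqrt{-6} \cdot 87 = \sqrt{2} i \sqrt{6} \cdot 87 = 2 i \sqrt{3} \cdot 87 = 174 i \sqrt{3}$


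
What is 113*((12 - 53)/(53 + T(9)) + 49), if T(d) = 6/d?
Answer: 877558/161 ≈ 5450.7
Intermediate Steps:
113*((12 - 53)/(53 + T(9)) + 49) = 113*((12 - 53)/(53 + 6/9) + 49) = 113*(-41/(53 + 6*(1/9)) + 49) = 113*(-41/(53 + 2/3) + 49) = 113*(-41/161/3 + 49) = 113*(-41*3/161 + 49) = 113*(-123/161 + 49) = 113*(7766/161) = 877558/161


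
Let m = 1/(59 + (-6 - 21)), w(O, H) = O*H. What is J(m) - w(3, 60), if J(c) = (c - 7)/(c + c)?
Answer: -583/2 ≈ -291.50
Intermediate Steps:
w(O, H) = H*O
m = 1/32 (m = 1/(59 - 27) = 1/32 ≈ 0.031250)
J(c) = (-7 + c)/(2*c) (J(c) = (-7 + c)/((2*c)) = (-7 + c)*(1/(2*c)) = (-7 + c)/(2*c))
J(m) - w(3, 60) = (-7 + 1/32)/(2*(1/32)) - 60*3 = (½)*32*(-223/32) - 1*180 = -223/2 - 180 = -583/2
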